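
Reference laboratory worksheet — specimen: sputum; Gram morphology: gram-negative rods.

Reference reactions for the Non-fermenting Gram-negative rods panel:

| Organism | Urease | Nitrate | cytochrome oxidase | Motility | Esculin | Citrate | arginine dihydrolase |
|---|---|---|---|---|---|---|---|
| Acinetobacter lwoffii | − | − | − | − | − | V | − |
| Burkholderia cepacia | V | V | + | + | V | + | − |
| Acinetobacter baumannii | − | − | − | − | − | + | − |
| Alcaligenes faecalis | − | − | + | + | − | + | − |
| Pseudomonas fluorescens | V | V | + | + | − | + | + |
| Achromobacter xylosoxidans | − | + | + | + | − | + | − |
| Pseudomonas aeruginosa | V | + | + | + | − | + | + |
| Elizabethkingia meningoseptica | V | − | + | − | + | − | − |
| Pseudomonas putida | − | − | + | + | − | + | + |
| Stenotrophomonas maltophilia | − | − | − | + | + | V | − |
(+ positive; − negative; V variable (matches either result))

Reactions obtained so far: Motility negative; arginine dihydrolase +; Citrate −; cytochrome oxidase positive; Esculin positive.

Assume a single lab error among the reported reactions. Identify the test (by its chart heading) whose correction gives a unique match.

As reported, no row in the chart matches all 5 reactions.
Reversing cytochrome oxidase → still no organism matches.
Reversing Citrate → still no organism matches.
Reversing Esculin → still no organism matches.
Reversing Motility → still no organism matches.
Reversing arginine dihydrolase (to −) → unique match: Elizabethkingia meningoseptica.

arginine dihydrolase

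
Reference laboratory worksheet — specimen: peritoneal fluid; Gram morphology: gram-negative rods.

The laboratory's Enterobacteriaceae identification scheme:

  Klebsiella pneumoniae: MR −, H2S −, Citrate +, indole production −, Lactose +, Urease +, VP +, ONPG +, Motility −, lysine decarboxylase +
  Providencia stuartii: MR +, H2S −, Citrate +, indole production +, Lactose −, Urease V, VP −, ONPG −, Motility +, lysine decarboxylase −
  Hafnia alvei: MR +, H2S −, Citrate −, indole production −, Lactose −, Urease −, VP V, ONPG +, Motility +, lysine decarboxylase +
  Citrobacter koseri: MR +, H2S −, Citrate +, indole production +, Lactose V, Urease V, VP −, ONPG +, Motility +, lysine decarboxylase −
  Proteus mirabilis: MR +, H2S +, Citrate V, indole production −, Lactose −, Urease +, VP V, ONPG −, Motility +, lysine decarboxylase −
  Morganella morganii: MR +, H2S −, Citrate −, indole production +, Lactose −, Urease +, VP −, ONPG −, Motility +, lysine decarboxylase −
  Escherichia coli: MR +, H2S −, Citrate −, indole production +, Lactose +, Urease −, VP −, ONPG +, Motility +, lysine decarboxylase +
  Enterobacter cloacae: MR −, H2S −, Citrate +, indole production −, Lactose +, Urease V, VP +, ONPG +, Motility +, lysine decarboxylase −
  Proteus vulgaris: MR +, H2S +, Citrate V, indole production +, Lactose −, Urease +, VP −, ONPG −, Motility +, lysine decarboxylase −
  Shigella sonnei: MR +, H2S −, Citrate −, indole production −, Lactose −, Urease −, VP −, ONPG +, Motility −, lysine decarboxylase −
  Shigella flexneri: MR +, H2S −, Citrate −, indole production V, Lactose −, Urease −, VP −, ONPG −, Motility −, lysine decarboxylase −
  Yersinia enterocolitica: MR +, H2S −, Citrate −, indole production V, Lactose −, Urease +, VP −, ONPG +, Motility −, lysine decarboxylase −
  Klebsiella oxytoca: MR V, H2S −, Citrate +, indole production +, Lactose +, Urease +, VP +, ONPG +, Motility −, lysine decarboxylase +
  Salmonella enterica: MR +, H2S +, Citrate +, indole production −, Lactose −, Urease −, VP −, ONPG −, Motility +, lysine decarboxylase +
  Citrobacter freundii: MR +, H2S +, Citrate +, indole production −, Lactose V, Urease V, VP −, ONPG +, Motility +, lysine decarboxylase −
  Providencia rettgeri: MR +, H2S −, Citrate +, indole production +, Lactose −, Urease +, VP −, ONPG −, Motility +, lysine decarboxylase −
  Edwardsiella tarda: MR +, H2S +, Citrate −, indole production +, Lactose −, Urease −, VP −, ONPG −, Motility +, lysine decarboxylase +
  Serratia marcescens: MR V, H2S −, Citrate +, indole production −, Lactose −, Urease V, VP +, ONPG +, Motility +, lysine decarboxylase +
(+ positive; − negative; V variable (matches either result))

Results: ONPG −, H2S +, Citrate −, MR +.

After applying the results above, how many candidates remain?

MR +: excludes Klebsiella pneumoniae, Enterobacter cloacae — 16 left.
ONPG −: excludes 8 organisms — 8 left.
Citrate −: excludes Providencia stuartii, Salmonella enterica, Providencia rettgeri — 5 left.
H2S +: excludes Morganella morganii, Shigella flexneri — 3 left.
Still consistent: Edwardsiella tarda, Proteus mirabilis, Proteus vulgaris.

3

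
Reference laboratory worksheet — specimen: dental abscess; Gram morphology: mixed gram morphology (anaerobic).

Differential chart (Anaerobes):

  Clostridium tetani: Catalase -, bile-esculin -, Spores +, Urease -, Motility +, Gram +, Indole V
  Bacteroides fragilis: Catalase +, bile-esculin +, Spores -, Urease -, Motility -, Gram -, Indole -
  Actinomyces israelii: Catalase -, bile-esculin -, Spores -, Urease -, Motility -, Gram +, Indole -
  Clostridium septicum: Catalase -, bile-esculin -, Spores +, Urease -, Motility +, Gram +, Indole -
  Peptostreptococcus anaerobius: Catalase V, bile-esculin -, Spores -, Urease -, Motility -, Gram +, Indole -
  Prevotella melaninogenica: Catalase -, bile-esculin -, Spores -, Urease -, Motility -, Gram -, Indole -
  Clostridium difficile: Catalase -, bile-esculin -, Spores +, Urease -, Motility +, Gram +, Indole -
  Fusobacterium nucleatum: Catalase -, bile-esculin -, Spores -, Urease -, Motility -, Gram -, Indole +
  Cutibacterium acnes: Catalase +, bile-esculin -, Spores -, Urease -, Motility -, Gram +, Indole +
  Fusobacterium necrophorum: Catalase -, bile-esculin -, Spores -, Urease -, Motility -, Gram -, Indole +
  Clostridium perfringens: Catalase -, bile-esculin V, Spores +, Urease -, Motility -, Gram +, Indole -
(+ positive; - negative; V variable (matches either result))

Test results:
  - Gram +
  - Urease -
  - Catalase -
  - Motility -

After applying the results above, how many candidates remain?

3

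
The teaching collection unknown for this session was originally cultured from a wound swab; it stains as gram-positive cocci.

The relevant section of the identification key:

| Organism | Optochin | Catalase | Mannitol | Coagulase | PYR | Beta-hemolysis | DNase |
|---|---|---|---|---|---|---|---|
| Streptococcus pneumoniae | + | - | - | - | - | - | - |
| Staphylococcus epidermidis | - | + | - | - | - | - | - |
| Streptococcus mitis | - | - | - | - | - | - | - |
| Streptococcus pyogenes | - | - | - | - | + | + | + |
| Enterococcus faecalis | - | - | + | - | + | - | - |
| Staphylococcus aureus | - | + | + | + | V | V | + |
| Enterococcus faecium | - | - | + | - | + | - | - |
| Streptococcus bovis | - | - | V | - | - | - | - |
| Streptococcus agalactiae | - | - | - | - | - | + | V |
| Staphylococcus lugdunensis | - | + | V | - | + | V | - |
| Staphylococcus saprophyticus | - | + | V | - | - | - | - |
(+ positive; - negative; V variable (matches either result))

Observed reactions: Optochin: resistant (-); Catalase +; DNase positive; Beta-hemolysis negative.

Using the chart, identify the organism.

Staphylococcus aureus

Optochin -: excludes Streptococcus pneumoniae — 10 left.
Catalase +: excludes 6 organisms — 4 left.
DNase +: excludes Staphylococcus epidermidis, Staphylococcus lugdunensis, Staphylococcus saprophyticus — 1 left.
Beta-hemolysis -: the one remaining candidate is consistent.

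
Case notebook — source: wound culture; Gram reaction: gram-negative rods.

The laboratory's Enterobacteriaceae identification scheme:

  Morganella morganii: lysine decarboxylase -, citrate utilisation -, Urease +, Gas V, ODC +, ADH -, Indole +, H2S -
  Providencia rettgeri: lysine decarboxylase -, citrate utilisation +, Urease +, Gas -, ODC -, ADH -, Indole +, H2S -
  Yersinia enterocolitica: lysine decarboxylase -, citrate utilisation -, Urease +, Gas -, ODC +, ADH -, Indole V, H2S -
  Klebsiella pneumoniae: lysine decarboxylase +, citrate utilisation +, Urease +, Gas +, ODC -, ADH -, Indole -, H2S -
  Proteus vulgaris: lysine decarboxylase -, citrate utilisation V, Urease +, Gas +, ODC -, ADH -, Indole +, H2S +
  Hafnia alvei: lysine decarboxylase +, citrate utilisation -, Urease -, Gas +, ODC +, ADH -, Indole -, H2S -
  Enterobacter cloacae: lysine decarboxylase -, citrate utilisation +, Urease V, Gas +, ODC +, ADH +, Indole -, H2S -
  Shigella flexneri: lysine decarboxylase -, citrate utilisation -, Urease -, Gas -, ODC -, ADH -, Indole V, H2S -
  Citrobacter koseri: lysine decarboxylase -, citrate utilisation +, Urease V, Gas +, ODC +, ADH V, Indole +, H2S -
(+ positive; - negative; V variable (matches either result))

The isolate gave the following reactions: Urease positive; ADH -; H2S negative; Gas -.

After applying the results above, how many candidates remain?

3

Urease +: excludes Hafnia alvei, Shigella flexneri — 7 left.
ADH -: excludes Enterobacter cloacae — 6 left.
H2S -: excludes Proteus vulgaris — 5 left.
Gas -: excludes Klebsiella pneumoniae, Citrobacter koseri — 3 left.
Still consistent: Morganella morganii, Providencia rettgeri, Yersinia enterocolitica.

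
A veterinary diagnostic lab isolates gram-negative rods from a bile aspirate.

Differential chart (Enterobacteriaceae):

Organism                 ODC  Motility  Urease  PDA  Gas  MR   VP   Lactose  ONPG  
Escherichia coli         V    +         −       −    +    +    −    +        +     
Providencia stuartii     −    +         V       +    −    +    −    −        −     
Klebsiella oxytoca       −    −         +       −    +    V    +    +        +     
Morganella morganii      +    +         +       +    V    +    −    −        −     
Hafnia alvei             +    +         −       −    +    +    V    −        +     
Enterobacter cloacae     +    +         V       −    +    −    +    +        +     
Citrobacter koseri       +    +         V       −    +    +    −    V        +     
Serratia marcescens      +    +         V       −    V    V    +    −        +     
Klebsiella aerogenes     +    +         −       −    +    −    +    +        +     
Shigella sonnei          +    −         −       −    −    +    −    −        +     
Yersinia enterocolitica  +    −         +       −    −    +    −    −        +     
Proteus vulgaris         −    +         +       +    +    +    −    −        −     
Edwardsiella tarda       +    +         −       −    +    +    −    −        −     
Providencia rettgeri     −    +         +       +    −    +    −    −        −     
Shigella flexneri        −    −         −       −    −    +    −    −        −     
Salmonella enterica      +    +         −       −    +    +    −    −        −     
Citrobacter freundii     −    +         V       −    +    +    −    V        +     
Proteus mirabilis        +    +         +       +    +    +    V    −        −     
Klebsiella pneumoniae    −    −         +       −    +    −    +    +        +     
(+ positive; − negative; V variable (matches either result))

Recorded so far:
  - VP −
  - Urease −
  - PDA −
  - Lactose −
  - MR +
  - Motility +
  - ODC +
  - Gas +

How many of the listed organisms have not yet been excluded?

4

MR +: excludes Enterobacter cloacae, Klebsiella aerogenes, Klebsiella pneumoniae — 16 left.
VP −: excludes Klebsiella oxytoca, Serratia marcescens — 14 left.
Urease −: excludes 5 organisms — 9 left.
Lactose −: excludes Escherichia coli — 8 left.
PDA −: excludes Providencia stuartii — 7 left.
Gas +: excludes Shigella sonnei, Shigella flexneri — 5 left.
Motility +: all 5 remaining candidates are consistent.
ODC +: excludes Citrobacter freundii — 4 left.
Still consistent: Citrobacter koseri, Edwardsiella tarda, Hafnia alvei, Salmonella enterica.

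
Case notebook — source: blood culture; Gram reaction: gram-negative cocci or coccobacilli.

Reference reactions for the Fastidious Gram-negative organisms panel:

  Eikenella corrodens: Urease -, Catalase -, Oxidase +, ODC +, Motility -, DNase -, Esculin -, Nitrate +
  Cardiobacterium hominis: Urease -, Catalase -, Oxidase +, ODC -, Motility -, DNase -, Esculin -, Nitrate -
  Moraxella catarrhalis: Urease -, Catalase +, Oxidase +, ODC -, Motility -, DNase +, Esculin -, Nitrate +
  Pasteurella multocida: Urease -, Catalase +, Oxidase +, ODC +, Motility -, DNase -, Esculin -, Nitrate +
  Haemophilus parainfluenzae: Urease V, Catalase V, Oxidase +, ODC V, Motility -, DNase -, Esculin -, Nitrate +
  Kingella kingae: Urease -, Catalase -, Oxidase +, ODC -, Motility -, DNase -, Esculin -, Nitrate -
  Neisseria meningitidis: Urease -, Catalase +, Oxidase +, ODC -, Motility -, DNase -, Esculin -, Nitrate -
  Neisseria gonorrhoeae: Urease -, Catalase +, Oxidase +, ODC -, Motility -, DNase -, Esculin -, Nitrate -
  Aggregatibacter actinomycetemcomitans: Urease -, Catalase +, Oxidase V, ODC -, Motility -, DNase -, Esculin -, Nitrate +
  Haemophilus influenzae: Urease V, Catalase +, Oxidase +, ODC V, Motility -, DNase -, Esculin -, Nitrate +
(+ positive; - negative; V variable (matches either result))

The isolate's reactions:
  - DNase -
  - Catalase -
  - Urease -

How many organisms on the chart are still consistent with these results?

Catalase -: excludes 6 organisms — 4 left.
DNase -: all 4 remaining candidates are consistent.
Urease -: all 4 remaining candidates are consistent.
Still consistent: Cardiobacterium hominis, Eikenella corrodens, Haemophilus parainfluenzae, Kingella kingae.

4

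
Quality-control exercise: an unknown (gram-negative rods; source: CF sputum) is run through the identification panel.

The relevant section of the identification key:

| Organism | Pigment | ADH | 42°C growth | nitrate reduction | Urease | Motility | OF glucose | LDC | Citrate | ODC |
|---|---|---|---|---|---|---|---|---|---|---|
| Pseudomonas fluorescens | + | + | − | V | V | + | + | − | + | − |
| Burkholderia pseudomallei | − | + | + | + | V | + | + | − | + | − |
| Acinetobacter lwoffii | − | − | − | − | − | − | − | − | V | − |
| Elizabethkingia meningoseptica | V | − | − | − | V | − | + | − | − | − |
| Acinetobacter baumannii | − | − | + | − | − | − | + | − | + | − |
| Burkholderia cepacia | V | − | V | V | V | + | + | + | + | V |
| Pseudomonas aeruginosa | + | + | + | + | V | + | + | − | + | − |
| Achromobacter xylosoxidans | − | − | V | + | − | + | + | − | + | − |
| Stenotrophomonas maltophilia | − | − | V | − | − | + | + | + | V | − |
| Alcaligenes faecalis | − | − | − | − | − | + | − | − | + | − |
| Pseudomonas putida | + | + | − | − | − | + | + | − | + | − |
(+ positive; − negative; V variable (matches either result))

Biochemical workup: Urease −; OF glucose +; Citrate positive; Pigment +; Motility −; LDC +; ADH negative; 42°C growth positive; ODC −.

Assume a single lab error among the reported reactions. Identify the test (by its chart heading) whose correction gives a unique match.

As reported, no row in the chart matches all 9 reactions.
Reversing Urease → still no organism matches.
Reversing LDC → still no organism matches.
Reversing Motility (to +) → unique match: Burkholderia cepacia.
Reversing ODC → still no organism matches.
Reversing Pigment → still no organism matches.
Reversing ADH → still no organism matches.
Reversing 42°C growth → still no organism matches.
Reversing Citrate → still no organism matches.
Reversing OF glucose → still no organism matches.

Motility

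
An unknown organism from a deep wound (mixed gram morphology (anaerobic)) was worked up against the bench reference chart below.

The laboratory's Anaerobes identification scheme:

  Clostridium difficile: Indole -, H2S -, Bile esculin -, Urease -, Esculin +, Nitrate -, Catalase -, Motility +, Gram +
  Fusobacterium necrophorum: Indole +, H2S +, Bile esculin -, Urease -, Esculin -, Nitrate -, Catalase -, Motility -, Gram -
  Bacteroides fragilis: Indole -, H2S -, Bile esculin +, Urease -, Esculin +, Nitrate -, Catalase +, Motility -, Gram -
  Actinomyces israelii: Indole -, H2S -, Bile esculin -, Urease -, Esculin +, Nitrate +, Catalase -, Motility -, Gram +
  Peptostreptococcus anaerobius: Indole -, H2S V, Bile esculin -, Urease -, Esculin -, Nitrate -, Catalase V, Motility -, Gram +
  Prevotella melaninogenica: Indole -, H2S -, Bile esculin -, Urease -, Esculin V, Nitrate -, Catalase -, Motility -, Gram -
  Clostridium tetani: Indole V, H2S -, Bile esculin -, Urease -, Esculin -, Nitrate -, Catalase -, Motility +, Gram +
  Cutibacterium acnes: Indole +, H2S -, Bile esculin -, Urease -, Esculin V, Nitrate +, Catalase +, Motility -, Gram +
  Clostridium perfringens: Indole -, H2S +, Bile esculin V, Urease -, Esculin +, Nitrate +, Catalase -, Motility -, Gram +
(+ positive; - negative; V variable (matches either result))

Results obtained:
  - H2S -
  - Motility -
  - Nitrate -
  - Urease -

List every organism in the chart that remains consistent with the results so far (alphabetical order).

Bacteroides fragilis, Peptostreptococcus anaerobius, Prevotella melaninogenica

Motility -: excludes Clostridium difficile, Clostridium tetani — 7 left.
Nitrate -: excludes Actinomyces israelii, Cutibacterium acnes, Clostridium perfringens — 4 left.
Urease -: all 4 remaining candidates are consistent.
H2S -: excludes Fusobacterium necrophorum — 3 left.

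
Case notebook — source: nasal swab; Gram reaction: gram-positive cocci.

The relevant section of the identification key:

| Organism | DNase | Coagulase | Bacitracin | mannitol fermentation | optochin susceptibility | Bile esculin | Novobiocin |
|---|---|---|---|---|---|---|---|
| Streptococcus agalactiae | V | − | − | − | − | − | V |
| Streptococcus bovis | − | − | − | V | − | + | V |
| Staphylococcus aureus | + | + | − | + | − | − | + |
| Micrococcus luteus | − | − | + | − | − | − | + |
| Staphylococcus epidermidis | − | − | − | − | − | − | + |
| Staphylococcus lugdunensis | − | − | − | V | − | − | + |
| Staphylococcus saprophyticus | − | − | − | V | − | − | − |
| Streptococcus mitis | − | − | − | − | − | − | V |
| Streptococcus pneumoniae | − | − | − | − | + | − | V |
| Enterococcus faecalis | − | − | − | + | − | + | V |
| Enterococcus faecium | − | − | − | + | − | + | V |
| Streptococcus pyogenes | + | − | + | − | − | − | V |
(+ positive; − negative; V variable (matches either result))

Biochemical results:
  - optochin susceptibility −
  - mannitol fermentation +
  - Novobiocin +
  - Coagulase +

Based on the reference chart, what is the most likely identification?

Coagulase +: excludes 11 organisms — 1 left.
optochin susceptibility −: the one remaining candidate is consistent.
Novobiocin +: the one remaining candidate is consistent.
mannitol fermentation +: the one remaining candidate is consistent.

Staphylococcus aureus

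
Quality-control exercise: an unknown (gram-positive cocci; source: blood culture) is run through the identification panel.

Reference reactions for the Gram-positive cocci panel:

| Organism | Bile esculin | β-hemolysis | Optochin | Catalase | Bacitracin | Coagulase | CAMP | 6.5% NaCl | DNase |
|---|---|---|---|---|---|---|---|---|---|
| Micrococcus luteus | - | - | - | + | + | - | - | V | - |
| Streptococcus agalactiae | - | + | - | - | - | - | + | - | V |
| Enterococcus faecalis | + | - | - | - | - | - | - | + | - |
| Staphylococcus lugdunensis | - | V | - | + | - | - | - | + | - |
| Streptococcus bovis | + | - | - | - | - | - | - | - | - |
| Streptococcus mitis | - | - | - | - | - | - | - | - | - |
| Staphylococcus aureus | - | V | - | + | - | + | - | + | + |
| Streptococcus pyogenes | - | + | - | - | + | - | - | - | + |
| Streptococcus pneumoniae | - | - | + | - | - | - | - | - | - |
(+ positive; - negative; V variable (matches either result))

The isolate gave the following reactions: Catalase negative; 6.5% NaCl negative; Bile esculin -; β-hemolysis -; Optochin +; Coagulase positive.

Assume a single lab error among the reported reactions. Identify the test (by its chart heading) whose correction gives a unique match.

As reported, no row in the chart matches all 6 reactions.
Reversing β-hemolysis → still no organism matches.
Reversing 6.5% NaCl → still no organism matches.
Reversing Optochin → still no organism matches.
Reversing Coagulase (to -) → unique match: Streptococcus pneumoniae.
Reversing Bile esculin → still no organism matches.
Reversing Catalase → still no organism matches.

Coagulase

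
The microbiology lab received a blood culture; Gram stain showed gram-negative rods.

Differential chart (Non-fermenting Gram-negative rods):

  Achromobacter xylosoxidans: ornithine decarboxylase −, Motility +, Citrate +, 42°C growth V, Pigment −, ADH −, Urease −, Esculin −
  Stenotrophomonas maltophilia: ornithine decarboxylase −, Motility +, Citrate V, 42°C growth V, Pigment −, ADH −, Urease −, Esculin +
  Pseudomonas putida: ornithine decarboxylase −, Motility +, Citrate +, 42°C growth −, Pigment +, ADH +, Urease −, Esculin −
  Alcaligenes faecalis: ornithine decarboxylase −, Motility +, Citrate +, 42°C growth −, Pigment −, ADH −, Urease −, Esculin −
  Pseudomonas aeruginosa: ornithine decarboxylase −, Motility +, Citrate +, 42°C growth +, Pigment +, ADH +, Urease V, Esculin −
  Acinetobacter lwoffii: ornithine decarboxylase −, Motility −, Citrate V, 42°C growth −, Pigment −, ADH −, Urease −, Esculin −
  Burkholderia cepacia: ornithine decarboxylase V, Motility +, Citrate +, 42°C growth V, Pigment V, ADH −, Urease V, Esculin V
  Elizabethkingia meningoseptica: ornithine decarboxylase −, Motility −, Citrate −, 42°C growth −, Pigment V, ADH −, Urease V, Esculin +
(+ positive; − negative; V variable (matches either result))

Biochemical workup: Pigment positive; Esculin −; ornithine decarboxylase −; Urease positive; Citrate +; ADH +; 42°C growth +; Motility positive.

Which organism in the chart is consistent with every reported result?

Esculin −: excludes Stenotrophomonas maltophilia, Elizabethkingia meningoseptica — 6 left.
Citrate +: all 6 remaining candidates are consistent.
Pigment +: excludes Achromobacter xylosoxidans, Alcaligenes faecalis, Acinetobacter lwoffii — 3 left.
42°C growth +: excludes Pseudomonas putida — 2 left.
ornithine decarboxylase −: all 2 remaining candidates are consistent.
Motility +: all 2 remaining candidates are consistent.
Urease +: all 2 remaining candidates are consistent.
ADH +: excludes Burkholderia cepacia — 1 left.

Pseudomonas aeruginosa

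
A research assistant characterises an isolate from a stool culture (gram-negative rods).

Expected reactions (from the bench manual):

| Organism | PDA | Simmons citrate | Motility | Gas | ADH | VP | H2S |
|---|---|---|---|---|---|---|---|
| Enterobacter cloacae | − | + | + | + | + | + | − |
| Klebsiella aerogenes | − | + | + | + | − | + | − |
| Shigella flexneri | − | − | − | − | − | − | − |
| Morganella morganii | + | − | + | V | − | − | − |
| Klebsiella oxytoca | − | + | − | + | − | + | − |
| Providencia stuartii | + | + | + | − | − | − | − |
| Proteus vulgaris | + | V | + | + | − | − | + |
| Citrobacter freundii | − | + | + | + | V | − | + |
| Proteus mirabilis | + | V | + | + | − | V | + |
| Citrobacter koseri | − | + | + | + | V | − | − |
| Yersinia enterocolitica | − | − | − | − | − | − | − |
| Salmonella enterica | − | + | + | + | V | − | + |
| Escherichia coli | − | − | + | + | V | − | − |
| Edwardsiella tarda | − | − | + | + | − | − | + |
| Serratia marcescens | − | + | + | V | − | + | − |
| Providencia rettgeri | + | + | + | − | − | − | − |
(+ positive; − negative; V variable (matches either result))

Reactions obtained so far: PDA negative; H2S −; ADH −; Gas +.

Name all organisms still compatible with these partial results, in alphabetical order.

Citrobacter koseri, Escherichia coli, Klebsiella aerogenes, Klebsiella oxytoca, Serratia marcescens

ADH −: excludes Enterobacter cloacae — 15 left.
Gas +: excludes Shigella flexneri, Providencia stuartii, Yersinia enterocolitica, Providencia rettgeri — 11 left.
H2S −: excludes 5 organisms — 6 left.
PDA −: excludes Morganella morganii — 5 left.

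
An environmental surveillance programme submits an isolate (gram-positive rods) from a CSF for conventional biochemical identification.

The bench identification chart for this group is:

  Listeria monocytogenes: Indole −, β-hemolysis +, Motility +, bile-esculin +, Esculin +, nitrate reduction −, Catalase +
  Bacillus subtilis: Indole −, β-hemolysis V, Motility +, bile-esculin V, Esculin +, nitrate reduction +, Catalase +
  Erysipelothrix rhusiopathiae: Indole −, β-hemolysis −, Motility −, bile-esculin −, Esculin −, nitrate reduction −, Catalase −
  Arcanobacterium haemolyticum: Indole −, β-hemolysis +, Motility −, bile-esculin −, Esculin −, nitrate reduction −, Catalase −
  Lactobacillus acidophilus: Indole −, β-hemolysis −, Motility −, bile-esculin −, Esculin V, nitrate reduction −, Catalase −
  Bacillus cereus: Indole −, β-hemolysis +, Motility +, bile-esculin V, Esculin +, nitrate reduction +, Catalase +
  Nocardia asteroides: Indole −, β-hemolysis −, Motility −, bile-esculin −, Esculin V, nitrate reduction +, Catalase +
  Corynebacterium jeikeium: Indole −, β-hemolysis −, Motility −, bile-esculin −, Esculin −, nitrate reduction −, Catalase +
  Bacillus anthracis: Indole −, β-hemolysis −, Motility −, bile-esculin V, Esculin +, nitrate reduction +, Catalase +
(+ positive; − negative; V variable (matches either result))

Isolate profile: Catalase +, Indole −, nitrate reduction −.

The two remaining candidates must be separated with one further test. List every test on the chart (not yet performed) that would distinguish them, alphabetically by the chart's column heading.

bile-esculin, Esculin, Motility, β-hemolysis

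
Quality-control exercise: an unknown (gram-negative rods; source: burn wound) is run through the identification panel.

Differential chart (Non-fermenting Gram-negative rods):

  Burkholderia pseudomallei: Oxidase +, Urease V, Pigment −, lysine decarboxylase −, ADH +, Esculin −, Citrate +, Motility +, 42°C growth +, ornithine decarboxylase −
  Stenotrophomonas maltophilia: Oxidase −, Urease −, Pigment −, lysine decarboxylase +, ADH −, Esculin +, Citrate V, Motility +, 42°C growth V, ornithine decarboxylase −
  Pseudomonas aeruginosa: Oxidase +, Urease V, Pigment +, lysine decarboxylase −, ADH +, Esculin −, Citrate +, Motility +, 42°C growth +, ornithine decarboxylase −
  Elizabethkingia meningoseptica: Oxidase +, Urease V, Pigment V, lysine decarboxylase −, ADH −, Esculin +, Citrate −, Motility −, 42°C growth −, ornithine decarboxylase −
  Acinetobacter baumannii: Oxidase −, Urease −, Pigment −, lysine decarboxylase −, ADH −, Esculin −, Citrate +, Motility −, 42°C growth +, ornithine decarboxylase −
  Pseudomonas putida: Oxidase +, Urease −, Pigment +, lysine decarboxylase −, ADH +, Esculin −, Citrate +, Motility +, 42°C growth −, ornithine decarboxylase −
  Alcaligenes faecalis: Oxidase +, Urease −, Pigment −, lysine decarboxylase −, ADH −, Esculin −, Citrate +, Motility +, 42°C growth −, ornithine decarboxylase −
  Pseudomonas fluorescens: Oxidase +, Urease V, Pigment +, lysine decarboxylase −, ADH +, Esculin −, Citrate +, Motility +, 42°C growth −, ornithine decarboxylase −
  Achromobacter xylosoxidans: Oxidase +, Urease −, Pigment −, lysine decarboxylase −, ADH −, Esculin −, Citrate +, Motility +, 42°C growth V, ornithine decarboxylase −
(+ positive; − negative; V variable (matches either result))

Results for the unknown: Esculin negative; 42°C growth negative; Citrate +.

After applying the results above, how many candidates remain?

4

42°C growth −: excludes Burkholderia pseudomallei, Pseudomonas aeruginosa, Acinetobacter baumannii — 6 left.
Esculin −: excludes Stenotrophomonas maltophilia, Elizabethkingia meningoseptica — 4 left.
Citrate +: all 4 remaining candidates are consistent.
Still consistent: Achromobacter xylosoxidans, Alcaligenes faecalis, Pseudomonas fluorescens, Pseudomonas putida.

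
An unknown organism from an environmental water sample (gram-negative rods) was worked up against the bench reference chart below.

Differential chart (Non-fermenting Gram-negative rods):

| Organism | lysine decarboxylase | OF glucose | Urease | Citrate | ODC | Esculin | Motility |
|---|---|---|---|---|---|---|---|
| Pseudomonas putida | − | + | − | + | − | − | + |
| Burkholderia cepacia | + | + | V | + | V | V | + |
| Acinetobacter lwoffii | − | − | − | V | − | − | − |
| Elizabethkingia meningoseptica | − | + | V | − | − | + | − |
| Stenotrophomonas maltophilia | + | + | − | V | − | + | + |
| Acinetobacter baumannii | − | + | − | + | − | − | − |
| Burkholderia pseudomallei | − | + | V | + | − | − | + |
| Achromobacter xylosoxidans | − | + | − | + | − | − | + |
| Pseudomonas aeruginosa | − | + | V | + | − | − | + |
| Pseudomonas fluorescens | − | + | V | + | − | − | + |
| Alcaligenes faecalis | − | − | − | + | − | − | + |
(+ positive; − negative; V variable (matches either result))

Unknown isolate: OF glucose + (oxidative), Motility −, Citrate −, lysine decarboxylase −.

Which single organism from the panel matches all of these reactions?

lysine decarboxylase −: excludes Burkholderia cepacia, Stenotrophomonas maltophilia — 9 left.
Motility −: excludes 6 organisms — 3 left.
Citrate −: excludes Acinetobacter baumannii — 2 left.
OF glucose +: excludes Acinetobacter lwoffii — 1 left.

Elizabethkingia meningoseptica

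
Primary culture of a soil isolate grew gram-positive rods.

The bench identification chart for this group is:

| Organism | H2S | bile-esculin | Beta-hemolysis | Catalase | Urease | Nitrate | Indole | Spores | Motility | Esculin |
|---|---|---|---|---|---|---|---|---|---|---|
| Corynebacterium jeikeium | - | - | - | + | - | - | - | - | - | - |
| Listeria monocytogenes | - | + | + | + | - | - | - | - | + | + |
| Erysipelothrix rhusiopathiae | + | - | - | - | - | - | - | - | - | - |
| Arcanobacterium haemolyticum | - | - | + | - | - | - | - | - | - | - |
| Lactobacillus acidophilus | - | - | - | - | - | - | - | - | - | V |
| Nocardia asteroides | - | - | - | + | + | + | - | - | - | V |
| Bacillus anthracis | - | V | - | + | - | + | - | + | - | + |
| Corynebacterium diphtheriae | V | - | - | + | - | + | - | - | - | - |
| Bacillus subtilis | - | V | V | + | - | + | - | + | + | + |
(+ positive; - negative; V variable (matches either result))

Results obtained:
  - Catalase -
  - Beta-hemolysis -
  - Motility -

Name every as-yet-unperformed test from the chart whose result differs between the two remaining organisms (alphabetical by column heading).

H2S

Catalase -: excludes 6 organisms — 3 left.
Motility -: all 3 remaining candidates are consistent.
Beta-hemolysis -: excludes Arcanobacterium haemolyticum — 2 left.
Two candidates remain: Erysipelothrix rhusiopathiae and Lactobacillus acidophilus.
  H2S: Erysipelothrix rhusiopathiae +, Lactobacillus acidophilus - — discriminates.
  bile-esculin: - vs - — same for both, does not separate.
  Urease: - vs - — same for both, does not separate.
  Nitrate: - vs - — same for both, does not separate.
  Indole: - vs - — same for both, does not separate.
  Spores: - vs - — same for both, does not separate.
  Esculin: - vs V — variable for at least one, does not separate.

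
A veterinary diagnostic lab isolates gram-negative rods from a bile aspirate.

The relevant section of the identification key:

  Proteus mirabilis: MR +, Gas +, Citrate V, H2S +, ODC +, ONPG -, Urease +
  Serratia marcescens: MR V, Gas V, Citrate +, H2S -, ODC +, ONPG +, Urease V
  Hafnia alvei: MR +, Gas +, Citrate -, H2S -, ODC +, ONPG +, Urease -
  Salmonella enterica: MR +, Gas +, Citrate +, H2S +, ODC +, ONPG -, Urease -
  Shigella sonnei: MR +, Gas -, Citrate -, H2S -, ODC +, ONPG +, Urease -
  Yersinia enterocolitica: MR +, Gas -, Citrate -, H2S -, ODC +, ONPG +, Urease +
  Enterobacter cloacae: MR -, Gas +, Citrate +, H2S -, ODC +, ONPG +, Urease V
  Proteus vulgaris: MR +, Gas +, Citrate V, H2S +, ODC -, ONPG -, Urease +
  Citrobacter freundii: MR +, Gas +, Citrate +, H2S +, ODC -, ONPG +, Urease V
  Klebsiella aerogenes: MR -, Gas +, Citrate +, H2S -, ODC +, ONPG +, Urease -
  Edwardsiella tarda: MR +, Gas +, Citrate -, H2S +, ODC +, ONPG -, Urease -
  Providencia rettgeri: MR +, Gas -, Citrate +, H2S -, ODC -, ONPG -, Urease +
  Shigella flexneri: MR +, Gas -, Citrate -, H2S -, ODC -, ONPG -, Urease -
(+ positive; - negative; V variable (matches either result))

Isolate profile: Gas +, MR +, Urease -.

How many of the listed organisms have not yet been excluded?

5

Gas +: excludes Shigella sonnei, Yersinia enterocolitica, Providencia rettgeri, Shigella flexneri — 9 left.
MR +: excludes Enterobacter cloacae, Klebsiella aerogenes — 7 left.
Urease -: excludes Proteus mirabilis, Proteus vulgaris — 5 left.
Still consistent: Citrobacter freundii, Edwardsiella tarda, Hafnia alvei, Salmonella enterica, Serratia marcescens.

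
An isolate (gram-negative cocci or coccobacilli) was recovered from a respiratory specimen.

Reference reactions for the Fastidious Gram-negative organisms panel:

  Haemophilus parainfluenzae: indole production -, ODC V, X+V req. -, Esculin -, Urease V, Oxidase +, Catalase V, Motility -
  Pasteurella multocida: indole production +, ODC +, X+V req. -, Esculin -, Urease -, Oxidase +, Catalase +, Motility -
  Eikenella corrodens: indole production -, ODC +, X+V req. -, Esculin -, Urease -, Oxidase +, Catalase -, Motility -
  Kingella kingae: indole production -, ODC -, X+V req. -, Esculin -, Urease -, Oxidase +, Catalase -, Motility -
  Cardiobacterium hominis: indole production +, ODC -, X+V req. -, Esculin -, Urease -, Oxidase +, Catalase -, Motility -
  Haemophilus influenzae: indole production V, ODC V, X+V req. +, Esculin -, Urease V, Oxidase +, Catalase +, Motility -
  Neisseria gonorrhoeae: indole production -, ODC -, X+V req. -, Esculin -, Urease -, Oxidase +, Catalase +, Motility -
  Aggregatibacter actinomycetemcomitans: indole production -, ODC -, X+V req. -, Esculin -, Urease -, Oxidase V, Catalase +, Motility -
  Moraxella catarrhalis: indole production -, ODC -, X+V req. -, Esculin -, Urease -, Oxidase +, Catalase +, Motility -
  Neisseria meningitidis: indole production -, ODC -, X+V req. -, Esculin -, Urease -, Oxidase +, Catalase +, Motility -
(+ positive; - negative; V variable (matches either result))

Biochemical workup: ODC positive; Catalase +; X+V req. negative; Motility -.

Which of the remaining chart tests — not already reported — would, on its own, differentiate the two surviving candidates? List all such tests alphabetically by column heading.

X+V req. -: excludes Haemophilus influenzae — 9 left.
Catalase +: excludes Eikenella corrodens, Kingella kingae, Cardiobacterium hominis — 6 left.
Motility -: all 6 remaining candidates are consistent.
ODC +: excludes Neisseria gonorrhoeae, Aggregatibacter actinomycetemcomitans, Moraxella catarrhalis, Neisseria meningitidis — 2 left.
Two candidates remain: Haemophilus parainfluenzae and Pasteurella multocida.
  indole production: Haemophilus parainfluenzae -, Pasteurella multocida + — discriminates.
  Esculin: - vs - — same for both, does not separate.
  Urease: V vs - — variable for at least one, does not separate.
  Oxidase: + vs + — same for both, does not separate.

indole production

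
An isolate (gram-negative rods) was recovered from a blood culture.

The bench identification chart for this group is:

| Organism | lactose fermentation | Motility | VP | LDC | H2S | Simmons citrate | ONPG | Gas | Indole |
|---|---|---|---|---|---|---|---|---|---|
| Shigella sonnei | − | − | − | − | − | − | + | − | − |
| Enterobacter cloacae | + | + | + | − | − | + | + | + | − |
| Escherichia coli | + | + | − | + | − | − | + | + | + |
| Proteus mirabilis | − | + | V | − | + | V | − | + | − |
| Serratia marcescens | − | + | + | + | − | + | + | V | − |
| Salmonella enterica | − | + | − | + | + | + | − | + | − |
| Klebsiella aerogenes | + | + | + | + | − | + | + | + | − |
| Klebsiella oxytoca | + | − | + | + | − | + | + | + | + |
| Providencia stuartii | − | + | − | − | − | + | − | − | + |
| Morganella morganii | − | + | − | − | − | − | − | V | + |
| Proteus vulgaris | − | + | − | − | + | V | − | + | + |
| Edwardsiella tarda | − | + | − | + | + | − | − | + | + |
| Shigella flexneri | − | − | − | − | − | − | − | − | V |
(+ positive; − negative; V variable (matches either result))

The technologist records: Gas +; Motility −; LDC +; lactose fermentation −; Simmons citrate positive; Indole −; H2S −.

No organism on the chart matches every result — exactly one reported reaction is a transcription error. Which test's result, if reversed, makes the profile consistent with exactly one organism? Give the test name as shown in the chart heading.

Motility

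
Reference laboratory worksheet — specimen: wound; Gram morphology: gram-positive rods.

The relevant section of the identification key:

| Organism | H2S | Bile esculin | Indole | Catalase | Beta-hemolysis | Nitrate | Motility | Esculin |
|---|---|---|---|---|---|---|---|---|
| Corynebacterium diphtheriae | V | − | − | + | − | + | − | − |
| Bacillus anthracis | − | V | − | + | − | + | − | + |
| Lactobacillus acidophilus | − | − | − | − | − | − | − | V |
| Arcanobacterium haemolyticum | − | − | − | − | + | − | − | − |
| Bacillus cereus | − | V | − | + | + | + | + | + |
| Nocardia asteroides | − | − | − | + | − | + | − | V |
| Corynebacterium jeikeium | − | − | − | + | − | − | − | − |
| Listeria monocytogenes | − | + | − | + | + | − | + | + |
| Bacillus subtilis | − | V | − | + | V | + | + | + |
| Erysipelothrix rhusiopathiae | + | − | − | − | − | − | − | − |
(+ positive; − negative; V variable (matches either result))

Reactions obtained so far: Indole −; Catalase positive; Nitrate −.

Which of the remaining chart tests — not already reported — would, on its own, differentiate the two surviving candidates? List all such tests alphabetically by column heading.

Beta-hemolysis, Bile esculin, Esculin, Motility

Nitrate −: excludes 5 organisms — 5 left.
Catalase +: excludes Lactobacillus acidophilus, Arcanobacterium haemolyticum, Erysipelothrix rhusiopathiae — 2 left.
Indole −: all 2 remaining candidates are consistent.
Two candidates remain: Corynebacterium jeikeium and Listeria monocytogenes.
  H2S: − vs − — same for both, does not separate.
  Bile esculin: Corynebacterium jeikeium −, Listeria monocytogenes + — discriminates.
  Beta-hemolysis: Corynebacterium jeikeium −, Listeria monocytogenes + — discriminates.
  Motility: Corynebacterium jeikeium −, Listeria monocytogenes + — discriminates.
  Esculin: Corynebacterium jeikeium −, Listeria monocytogenes + — discriminates.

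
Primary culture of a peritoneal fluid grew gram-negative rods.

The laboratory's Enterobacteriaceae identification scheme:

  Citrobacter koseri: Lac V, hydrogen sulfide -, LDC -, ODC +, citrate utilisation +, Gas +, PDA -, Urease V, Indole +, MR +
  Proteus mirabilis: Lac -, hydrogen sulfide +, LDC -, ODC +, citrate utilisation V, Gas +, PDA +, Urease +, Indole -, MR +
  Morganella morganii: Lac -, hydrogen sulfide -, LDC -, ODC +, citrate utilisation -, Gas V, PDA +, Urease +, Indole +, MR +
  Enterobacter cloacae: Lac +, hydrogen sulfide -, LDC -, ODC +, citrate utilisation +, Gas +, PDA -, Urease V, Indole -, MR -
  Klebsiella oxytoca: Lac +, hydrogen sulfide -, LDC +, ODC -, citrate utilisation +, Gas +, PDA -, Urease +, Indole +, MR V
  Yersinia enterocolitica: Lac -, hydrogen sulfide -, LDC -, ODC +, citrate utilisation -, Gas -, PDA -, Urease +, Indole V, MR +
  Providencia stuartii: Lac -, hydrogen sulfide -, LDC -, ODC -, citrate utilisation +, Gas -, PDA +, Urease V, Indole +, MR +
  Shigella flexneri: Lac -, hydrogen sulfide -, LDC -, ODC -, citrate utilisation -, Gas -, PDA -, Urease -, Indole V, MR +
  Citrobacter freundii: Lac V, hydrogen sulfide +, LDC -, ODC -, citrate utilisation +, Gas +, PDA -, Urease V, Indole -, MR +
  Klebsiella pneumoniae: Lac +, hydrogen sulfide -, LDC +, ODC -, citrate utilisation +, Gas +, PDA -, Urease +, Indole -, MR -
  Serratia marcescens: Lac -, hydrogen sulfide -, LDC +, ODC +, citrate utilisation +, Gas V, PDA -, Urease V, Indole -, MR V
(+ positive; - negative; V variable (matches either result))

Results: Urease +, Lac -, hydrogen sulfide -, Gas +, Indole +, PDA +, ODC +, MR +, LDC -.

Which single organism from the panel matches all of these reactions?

ODC +: excludes 5 organisms — 6 left.
Lac -: excludes Enterobacter cloacae — 5 left.
Urease +: all 5 remaining candidates are consistent.
hydrogen sulfide -: excludes Proteus mirabilis — 4 left.
PDA +: excludes Citrobacter koseri, Yersinia enterocolitica, Serratia marcescens — 1 left.
Gas +: the one remaining candidate is consistent.
MR +: the one remaining candidate is consistent.
LDC -: the one remaining candidate is consistent.
Indole +: the one remaining candidate is consistent.

Morganella morganii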